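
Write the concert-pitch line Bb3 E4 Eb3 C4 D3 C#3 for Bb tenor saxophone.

C5 F#5 F4 D5 E4 D#4

Written C4 sounds as Bb2 on the Bb tenor saxophone, so concert pitches are written a major ninth up.
Bb3 -> C5
E4 -> F#5
Eb3 -> F4
C4 -> D5
D3 -> E4
C#3 -> D#4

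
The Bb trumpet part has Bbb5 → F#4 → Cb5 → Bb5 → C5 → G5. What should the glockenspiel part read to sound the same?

Abb3 E2 Bbb2 Ab3 Bb2 F3

First find concert pitch: the Bb trumpet sounds a major second below written, so Bbb5 F#4 Cb5 Bb5 C5 G5 sounds Abb5 E4 Bbb4 Ab5 Bb4 F5.
Then write for glockenspiel: it sounds a perfect fifteenth above written, so the part must be a perfect fifteenth below concert.
Abb5 → Abb3
E4 → E2
Bbb4 → Bbb2
Ab5 → Ab3
Bb4 → Bb2
F5 → F3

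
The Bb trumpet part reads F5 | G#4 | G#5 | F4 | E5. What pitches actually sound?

Eb5 F#4 F#5 Eb4 D5

Written C4 on the Bb trumpet sounds as Bb3, a major second lower; apply that shift to every note.
F5 → Eb5
G#4 → F#4
G#5 → F#5
F4 → Eb4
E5 → D5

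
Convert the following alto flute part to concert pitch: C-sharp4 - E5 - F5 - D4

Written C4 on the alto flute sounds as G3, a perfect fourth lower; apply that shift to every note.
C#4 gives G#3
E5 gives B4
F5 gives C5
D4 gives A3

G#3 B4 C5 A3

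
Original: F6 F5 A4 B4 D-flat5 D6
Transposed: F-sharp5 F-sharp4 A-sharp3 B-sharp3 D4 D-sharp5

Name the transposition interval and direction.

down a diminished octave

Take the first pair: F6 → F#5. F to F spans 8 letter names, so the interval is some kind of octave.
F#5 to F6 is 11 semitones, which makes it a diminished octave; the second version is lower, so the direction is down.
Checking another pair — D6 → D#5 — gives the same interval.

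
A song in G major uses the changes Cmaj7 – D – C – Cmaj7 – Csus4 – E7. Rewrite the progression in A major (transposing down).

Dmaj7 E D Dmaj7 Dsus4 F#7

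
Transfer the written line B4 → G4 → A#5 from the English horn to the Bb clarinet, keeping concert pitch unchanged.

F#4 D4 E#5

First find concert pitch: the English horn sounds a perfect fifth below written, so B4 G4 A#5 sounds E4 C4 D#5.
Then write for Bb clarinet: it sounds a major second below written, so the part must be a major second above concert.
E4 → F#4
C4 → D4
D#5 → E#5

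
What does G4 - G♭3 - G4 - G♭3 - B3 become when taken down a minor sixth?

B3 Bb2 B3 Bb2 D#3

G4: a sixth down reaches B, and 8 semitones makes it B3.
Gb3 down a minor sixth is Bb2.
A minor sixth down from G4 gives B3.
A minor sixth down from Gb3 gives Bb2.
B3 down a minor sixth is D#3.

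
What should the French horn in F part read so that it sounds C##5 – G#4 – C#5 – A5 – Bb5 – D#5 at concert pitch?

G##5 D#5 G#5 E6 F6 A#5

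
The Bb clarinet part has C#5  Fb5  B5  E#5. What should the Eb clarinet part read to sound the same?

First find concert pitch: the Bb clarinet sounds a major second below written, so C#5 Fb5 B5 E#5 sounds B4 Ebb5 A5 D#5.
Then write for Eb clarinet: it sounds a minor third above written, so the part must be a minor third below concert.
B4 → G#4
Ebb5 → Cb5
A5 → F#5
D#5 → B#4

G#4 Cb5 F#5 B#4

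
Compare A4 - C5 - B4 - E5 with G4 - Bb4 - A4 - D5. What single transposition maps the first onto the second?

down a major second

From A4 to G4 is 2 letter names — a second of some quality.
G4 to A4 is 2 semitones, which makes it a major second; the second version is lower, so the direction is down.
Checking another pair — E5 → D5 — gives the same interval.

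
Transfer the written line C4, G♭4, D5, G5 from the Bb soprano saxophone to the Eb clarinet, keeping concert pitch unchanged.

G3 Db4 A4 D5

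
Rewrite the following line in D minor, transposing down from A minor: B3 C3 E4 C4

From A down to D is a perfect fifth; apply that to each pitch.
B3 → E3
C3 → F2
E4 → A3
C4 → F3

E3 F2 A3 F3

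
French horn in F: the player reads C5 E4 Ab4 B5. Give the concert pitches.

F4 A3 Db4 E5

The French horn in F sounds a perfect fifth below written, so transpose each written note down a perfect fifth.
C5 gives F4
E4 gives A3
Ab4 gives Db4
B5 gives E5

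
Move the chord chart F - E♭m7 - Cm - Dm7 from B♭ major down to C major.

B♭ major down to C major is a minor seventh; each chord root moves by that interval while the quality stays the same.
F: root F down a minor seventh → G, giving G.
E♭m7: root E♭ down a minor seventh → F, giving Fm7.
Cm: root C down a minor seventh → D, giving Dm.
Dm7: root D down a minor seventh → E, giving Em7.

G Fm7 Dm Em7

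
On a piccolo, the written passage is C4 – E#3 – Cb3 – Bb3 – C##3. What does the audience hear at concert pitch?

C5 E#4 Cb4 Bb4 C##4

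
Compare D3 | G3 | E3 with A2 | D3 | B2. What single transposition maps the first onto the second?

From D3 to A2 is 4 letter names — a fourth of some quality.
A2 to D3 is 5 semitones, which makes it a perfect fourth; the second version is lower, so the direction is down.
Checking another pair — E3 → B2 — gives the same interval.

down a perfect fourth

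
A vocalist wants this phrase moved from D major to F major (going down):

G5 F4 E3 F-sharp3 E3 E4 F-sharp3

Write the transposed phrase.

From D down to F is a major sixth; apply that to each pitch.
G5 -> Bb4
F4 -> Ab3
E3 -> G2
F#3 -> A2
E3 -> G2
E4 -> G3
F#3 -> A2

Bb4 Ab3 G2 A2 G2 G3 A2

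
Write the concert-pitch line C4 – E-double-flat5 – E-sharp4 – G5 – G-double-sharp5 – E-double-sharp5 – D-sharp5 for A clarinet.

Eb4 Gbb5 G#4 Bb5 B#5 G##5 F#5

The A clarinet sounds a minor third below written, so the written part must be a minor third above concert — transpose each note up.
C4 becomes Eb4
Ebb5 becomes Gbb5
E#4 becomes G#4
G5 becomes Bb5
G##5 becomes B#5
E##5 becomes G##5
D#5 becomes F#5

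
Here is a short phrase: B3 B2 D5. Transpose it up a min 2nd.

B3 up a minor second is C4.
B2 up a minor second is C3.
D5 up a minor second is Eb5.

C4 C3 Eb5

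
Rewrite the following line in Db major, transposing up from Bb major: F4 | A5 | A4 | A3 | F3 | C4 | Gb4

Ab4 C6 C5 C4 Ab3 Eb4 Bbb4

From Bb up to Db is a minor third; apply that to each pitch.
F4 gives Ab4
A5 gives C6
A4 gives C5
A3 gives C4
F3 gives Ab3
C4 gives Eb4
Gb4 gives Bbb4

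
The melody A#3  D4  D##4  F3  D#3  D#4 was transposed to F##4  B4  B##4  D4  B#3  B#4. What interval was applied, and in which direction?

Take the first pair: A#3 → F##4. A to F spans 6 letter names, so the interval is some kind of sixth.
A#3 to F##4 is 9 semitones, which makes it a major sixth; the second version is higher, so the direction is up.
Checking another pair — D#4 → B#4 — gives the same interval.

up a major sixth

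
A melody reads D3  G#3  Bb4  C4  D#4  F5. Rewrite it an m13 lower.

A minor thirteenth down from D3 gives F#1.
G#3 down a minor thirteenth is B#1.
A minor thirteenth down from Bb4 gives D3.
C4 down a minor thirteenth is E2.
A minor thirteenth down from D#4 gives F##2.
F5 down a minor thirteenth is A3.

F#1 B#1 D3 E2 F##2 A3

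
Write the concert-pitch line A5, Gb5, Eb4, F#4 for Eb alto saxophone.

F#6 Eb6 C5 D#5

Written C4 sounds as Eb3 on the Eb alto saxophone, so concert pitches are written a major sixth up.
A5 -> F#6
Gb5 -> Eb6
Eb4 -> C5
F#4 -> D#5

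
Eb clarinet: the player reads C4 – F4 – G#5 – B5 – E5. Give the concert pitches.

Eb4 Ab4 B5 D6 G5

The Eb clarinet sounds a minor third above written, so transpose each written note up a minor third.
C4 gives Eb4
F4 gives Ab4
G#5 gives B5
B5 gives D6
E5 gives G5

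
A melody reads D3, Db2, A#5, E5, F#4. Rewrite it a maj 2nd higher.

E3 Eb2 B#5 F#5 G#4

A major second up from D3 gives E3.
Db2: a second up reaches E, and 2 semitones makes it Eb2.
A#5: a second up reaches B, and 2 semitones makes it B#5.
A major second up from E5 gives F#5.
F#4 up a major second is G#4.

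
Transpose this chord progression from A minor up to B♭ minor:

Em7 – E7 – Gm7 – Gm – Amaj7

A minor up to B♭ minor is a minor second; each chord root moves by that interval while the quality stays the same.
Em7: root E up a minor second → F, giving Fm7.
E7: root E up a minor second → F, giving F7.
Gm7: root G up a minor second → Ab, giving Abm7.
Gm: root G up a minor second → Ab, giving Abm.
Amaj7: root A up a minor second → Bb, giving Bbmaj7.

Fm7 F7 Abm7 Abm Bbmaj7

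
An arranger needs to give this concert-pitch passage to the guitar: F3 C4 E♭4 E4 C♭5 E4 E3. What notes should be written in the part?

The guitar sounds a perfect octave below written, so the written part must be a perfect octave above concert — transpose each note up.
F3 to F4
C4 to C5
Eb4 to Eb5
E4 to E5
Cb5 to Cb6
E4 to E5
E3 to E4

F4 C5 Eb5 E5 Cb6 E5 E4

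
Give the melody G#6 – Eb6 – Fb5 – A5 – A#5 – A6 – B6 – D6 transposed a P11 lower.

D#5 Bb4 Cb4 E4 E#4 E5 F#5 A4

G#6 → D#5
Eb6 → Bb4
Fb5 → Cb4
A5 → E4
A#5 → E#4
A6 → E5
B6 → F#5
D6 → A4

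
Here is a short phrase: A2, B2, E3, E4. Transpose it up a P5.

A perfect fifth up from A2 gives E3.
B2: a fifth up reaches F, and 7 semitones makes it F#3.
A perfect fifth up from E3 gives B3.
E4: a fifth up reaches B, and 7 semitones makes it B4.

E3 F#3 B3 B4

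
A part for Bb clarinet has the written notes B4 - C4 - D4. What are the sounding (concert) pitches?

Written C4 on the Bb clarinet sounds as Bb3, a major second lower; apply that shift to every note.
B4 -> A4
C4 -> Bb3
D4 -> C4

A4 Bb3 C4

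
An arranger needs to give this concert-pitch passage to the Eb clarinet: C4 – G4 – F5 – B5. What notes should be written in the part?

The Eb clarinet sounds a minor third above written, so the written part must be a minor third below concert — transpose each note down.
C4 → A3
G4 → E4
F5 → D5
B5 → G#5

A3 E4 D5 G#5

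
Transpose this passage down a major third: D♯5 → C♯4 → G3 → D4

B4 A3 Eb3 Bb3

D#5 to B4
C#4 to A3
G3 to Eb3
D4 to Bb3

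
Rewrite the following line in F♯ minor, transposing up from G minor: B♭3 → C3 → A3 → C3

A4 B3 G#4 B3

G minor to F♯ minor up is a major seventh, so every note moves up by that interval.
Bb3 -> A4
C3 -> B3
A3 -> G#4
C3 -> B3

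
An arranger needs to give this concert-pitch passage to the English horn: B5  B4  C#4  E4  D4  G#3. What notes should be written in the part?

Written C4 sounds as F3 on the English horn, so concert pitches are written a perfect fifth up.
B5 gives F#6
B4 gives F#5
C#4 gives G#4
E4 gives B4
D4 gives A4
G#3 gives D#4

F#6 F#5 G#4 B4 A4 D#4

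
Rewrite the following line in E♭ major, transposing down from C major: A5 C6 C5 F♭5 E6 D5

C major to E♭ major down is a major sixth, so every note moves down by that interval.
A5 → C5
C6 → Eb5
C5 → Eb4
Fb5 → Abb4
E6 → G5
D5 → F4

C5 Eb5 Eb4 Abb4 G5 F4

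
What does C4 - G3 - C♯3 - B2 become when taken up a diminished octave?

Cb5 Gb4 C4 Bb3

C4 → Cb5
G3 → Gb4
C#3 → C4
B2 → Bb3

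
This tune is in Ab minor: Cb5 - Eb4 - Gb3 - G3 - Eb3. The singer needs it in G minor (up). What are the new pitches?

Bb5 D5 F4 F#4 D4

Ab minor to G minor up is a major seventh, so every note moves up by that interval.
Cb5 → Bb5
Eb4 → D5
Gb3 → F4
G3 → F#4
Eb3 → D4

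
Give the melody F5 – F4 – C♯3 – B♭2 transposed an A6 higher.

D#6 D#5 A##3 G#3

F5: a sixth up reaches D, and 10 semitones makes it D#6.
F4 up an augmented sixth is D#5.
An augmented sixth up from C#3 gives A##3.
Bb2: a sixth up reaches G, and 10 semitones makes it G#3.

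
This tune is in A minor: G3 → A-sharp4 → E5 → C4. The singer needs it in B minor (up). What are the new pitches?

A3 B#4 F#5 D4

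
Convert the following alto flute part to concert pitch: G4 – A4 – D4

Written C4 on the alto flute sounds as G3, a perfect fourth lower; apply that shift to every note.
G4 to D4
A4 to E4
D4 to A3

D4 E4 A3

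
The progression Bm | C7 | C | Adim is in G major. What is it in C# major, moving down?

G major down to C# major is a diminished fifth; each chord root moves by that interval while the quality stays the same.
Bm: root B down a diminished fifth → E#, giving E#m.
C7: root C down a diminished fifth → F#, giving F#7.
C: root C down a diminished fifth → F#, giving F#.
Adim: root A down a diminished fifth → D#, giving D#dim.

E#m F#7 F# D#dim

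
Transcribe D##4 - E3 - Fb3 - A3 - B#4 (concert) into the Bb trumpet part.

E##4 F#3 Gb3 B3 C##5

The Bb trumpet sounds a major second below written, so the written part must be a major second above concert — transpose each note up.
D##4 → E##4
E3 → F#3
Fb3 → Gb3
A3 → B3
B#4 → C##5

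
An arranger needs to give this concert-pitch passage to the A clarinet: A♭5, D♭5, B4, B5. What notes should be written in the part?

Cb6 Fb5 D5 D6

The A clarinet sounds a minor third below written, so the written part must be a minor third above concert — transpose each note up.
Ab5 gives Cb6
Db5 gives Fb5
B4 gives D5
B5 gives D6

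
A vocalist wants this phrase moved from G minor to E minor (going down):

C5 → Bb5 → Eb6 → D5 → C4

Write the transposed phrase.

G minor to E minor down is a minor third, so every note moves down by that interval.
C5 to A4
Bb5 to G5
Eb6 to C6
D5 to B4
C4 to A3

A4 G5 C6 B4 A3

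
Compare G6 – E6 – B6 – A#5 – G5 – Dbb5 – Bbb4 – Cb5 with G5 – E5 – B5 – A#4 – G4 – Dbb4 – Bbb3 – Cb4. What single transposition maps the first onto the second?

down a perfect octave

Take the first pair: G6 → G5. G to G spans 8 letter names, so the interval is some kind of octave.
G5 to G6 is 12 semitones, which makes it a perfect octave; the second version is lower, so the direction is down.
Checking another pair — Cb5 → Cb4 — gives the same interval.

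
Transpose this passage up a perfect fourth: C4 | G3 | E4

C4 → F4
G3 → C4
E4 → A4

F4 C4 A4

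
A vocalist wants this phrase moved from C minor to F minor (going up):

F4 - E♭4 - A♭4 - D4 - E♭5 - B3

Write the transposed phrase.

Bb4 Ab4 Db5 G4 Ab5 E4

C minor to F minor up is a perfect fourth, so every note moves up by that interval.
F4 gives Bb4
Eb4 gives Ab4
Ab4 gives Db5
D4 gives G4
Eb5 gives Ab5
B3 gives E4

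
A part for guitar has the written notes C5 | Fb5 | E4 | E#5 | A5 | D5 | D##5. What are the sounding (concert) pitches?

Written C4 on the guitar sounds as C3, a perfect octave lower; apply that shift to every note.
C5 becomes C4
Fb5 becomes Fb4
E4 becomes E3
E#5 becomes E#4
A5 becomes A4
D5 becomes D4
D##5 becomes D##4

C4 Fb4 E3 E#4 A4 D4 D##4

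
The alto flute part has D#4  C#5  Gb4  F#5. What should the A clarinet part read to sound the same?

First find concert pitch: the alto flute sounds a perfect fourth below written, so D#4 C#5 Gb4 F#5 sounds A#3 G#4 Db4 C#5.
Then write for A clarinet: it sounds a minor third below written, so the part must be a minor third above concert.
A#3 → C#4
G#4 → B4
Db4 → Fb4
C#5 → E5

C#4 B4 Fb4 E5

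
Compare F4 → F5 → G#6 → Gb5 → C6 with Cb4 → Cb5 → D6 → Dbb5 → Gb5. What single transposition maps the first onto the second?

Take the first pair: F4 → Cb4. F to C spans 4 letter names, so the interval is some kind of fourth.
Cb4 to F4 is 6 semitones, which makes it an augmented fourth; the second version is lower, so the direction is down.
Checking another pair — C6 → Gb5 — gives the same interval.

down an augmented fourth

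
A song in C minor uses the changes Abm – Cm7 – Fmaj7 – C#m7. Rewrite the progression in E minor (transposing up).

Cm Em7 Amaj7 E#m7

C minor up to E minor is a major third; each chord root moves by that interval while the quality stays the same.
Abm: root Ab up a major third → C, giving Cm.
Cm7: root C up a major third → E, giving Em7.
Fmaj7: root F up a major third → A, giving Amaj7.
C#m7: root C# up a major third → E#, giving E#m7.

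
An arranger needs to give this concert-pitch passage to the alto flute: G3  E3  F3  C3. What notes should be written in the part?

C4 A3 Bb3 F3

Written C4 sounds as G3 on the alto flute, so concert pitches are written a perfect fourth up.
G3 becomes C4
E3 becomes A3
F3 becomes Bb3
C3 becomes F3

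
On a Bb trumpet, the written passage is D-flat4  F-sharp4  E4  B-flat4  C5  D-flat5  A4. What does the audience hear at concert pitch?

Written C4 on the Bb trumpet sounds as Bb3, a major second lower; apply that shift to every note.
Db4 → Cb4
F#4 → E4
E4 → D4
Bb4 → Ab4
C5 → Bb4
Db5 → Cb5
A4 → G4

Cb4 E4 D4 Ab4 Bb4 Cb5 G4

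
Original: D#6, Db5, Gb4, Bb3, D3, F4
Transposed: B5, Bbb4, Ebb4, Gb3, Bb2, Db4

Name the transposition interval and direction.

down a major third

Take the first pair: D#6 → B5. D to B spans 3 letter names, so the interval is some kind of third.
B5 to D#6 is 4 semitones, which makes it a major third; the second version is lower, so the direction is down.
Checking another pair — F4 → Db4 — gives the same interval.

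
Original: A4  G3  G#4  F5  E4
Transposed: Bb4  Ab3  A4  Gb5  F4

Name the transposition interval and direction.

up a minor second

Take the first pair: A4 → Bb4. A to B spans 2 letter names, so the interval is some kind of second.
A4 to Bb4 is 1 semitone, which makes it a minor second; the second version is higher, so the direction is up.
Checking another pair — E4 → F4 — gives the same interval.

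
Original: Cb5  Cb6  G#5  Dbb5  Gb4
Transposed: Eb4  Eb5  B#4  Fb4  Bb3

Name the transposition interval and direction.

Take the first pair: Cb5 → Eb4. C to E spans 6 letter names, so the interval is some kind of sixth.
Eb4 to Cb5 is 8 semitones, which makes it a minor sixth; the second version is lower, so the direction is down.
Checking another pair — Gb4 → Bb3 — gives the same interval.

down a minor sixth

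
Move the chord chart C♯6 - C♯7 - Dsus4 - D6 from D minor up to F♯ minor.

E#6 E#7 F#sus4 F#6

D minor up to F♯ minor is a major third; each chord root moves by that interval while the quality stays the same.
C♯6: root C♯ up a major third → E#, giving E#6.
C♯7: root C♯ up a major third → E#, giving E#7.
Dsus4: root D up a major third → F#, giving F#sus4.
D6: root D up a major third → F#, giving F#6.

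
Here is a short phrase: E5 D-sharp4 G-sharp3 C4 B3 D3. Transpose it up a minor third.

G5 F#4 B3 Eb4 D4 F3

E5 up a minor third is G5.
D#4 up a minor third is F#4.
A minor third up from G#3 gives B3.
A minor third up from C4 gives Eb4.
B3 up a minor third is D4.
A minor third up from D3 gives F3.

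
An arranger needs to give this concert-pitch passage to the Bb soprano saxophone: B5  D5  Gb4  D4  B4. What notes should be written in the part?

Written C4 sounds as Bb3 on the Bb soprano saxophone, so concert pitches are written a major second up.
B5 gives C#6
D5 gives E5
Gb4 gives Ab4
D4 gives E4
B4 gives C#5

C#6 E5 Ab4 E4 C#5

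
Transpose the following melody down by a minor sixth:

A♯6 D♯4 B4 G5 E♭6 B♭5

A#6 to C##6
D#4 to F##3
B4 to D#4
G5 to B4
Eb6 to G5
Bb5 to D5

C##6 F##3 D#4 B4 G5 D5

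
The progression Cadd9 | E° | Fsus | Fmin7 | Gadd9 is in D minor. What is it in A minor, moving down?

D minor down to A minor is a perfect fourth; each chord root moves by that interval while the quality stays the same.
Cadd9: root C down a perfect fourth → G, giving Gadd9.
E°: root E down a perfect fourth → B, giving B°.
Fsus: root F down a perfect fourth → C, giving Csus.
Fmin7: root F down a perfect fourth → C, giving Cmin7.
Gadd9: root G down a perfect fourth → D, giving Dadd9.

Gadd9 B° Csus Cmin7 Dadd9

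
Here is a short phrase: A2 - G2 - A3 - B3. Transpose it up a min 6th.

A2 -> F3
G2 -> Eb3
A3 -> F4
B3 -> G4

F3 Eb3 F4 G4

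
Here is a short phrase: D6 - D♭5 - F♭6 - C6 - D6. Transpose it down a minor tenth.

A minor tenth down from D6 gives B4.
Db5: a tenth down reaches B, and 15 semitones makes it Bb3.
A minor tenth down from Fb6 gives Db5.
A minor tenth down from C6 gives A4.
A minor tenth down from D6 gives B4.

B4 Bb3 Db5 A4 B4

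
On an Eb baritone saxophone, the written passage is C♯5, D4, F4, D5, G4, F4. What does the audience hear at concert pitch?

E3 F2 Ab2 F3 Bb2 Ab2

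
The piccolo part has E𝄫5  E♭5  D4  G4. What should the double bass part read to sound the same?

Ebb7 Eb7 D6 G6

First find concert pitch: the piccolo sounds a perfect octave above written, so E𝄫5 E♭5 D4 G4 sounds Ebb6 Eb6 D5 G5.
Then write for double bass: it sounds a perfect octave below written, so the part must be a perfect octave above concert.
Ebb6 → Ebb7
Eb6 → Eb7
D5 → D6
G5 → G6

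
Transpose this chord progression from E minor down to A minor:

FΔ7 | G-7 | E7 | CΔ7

BbΔ7 C-7 A7 FΔ7

E minor down to A minor is a perfect fifth; each chord root moves by that interval while the quality stays the same.
FΔ7: root F down a perfect fifth → Bb, giving BbΔ7.
G-7: root G down a perfect fifth → C, giving C-7.
E7: root E down a perfect fifth → A, giving A7.
CΔ7: root C down a perfect fifth → F, giving FΔ7.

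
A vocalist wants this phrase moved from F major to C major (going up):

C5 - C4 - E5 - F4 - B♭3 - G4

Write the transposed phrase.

G5 G4 B5 C5 F4 D5

F major to C major up is a perfect fifth, so every note moves up by that interval.
C5 -> G5
C4 -> G4
E5 -> B5
F4 -> C5
Bb3 -> F4
G4 -> D5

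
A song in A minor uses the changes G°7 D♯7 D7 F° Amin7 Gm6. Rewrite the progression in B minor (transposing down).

A°7 E#7 E7 G° Bmin7 Am6

A minor down to B minor is a minor seventh; each chord root moves by that interval while the quality stays the same.
G°7: root G down a minor seventh → A, giving A°7.
D♯7: root D♯ down a minor seventh → E#, giving E#7.
D7: root D down a minor seventh → E, giving E7.
F°: root F down a minor seventh → G, giving G°.
Amin7: root A down a minor seventh → B, giving Bmin7.
Gm6: root G down a minor seventh → A, giving Am6.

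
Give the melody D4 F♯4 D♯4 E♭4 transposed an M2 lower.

D4 becomes C4
F#4 becomes E4
D#4 becomes C#4
Eb4 becomes Db4

C4 E4 C#4 Db4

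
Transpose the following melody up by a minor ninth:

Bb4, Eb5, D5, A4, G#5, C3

Bb4 -> Cb6
Eb5 -> Fb6
D5 -> Eb6
A4 -> Bb5
G#5 -> A6
C3 -> Db4

Cb6 Fb6 Eb6 Bb5 A6 Db4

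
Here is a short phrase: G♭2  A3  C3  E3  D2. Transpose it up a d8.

Gbb3 Ab4 Cb4 Eb4 Db3

Gb2 becomes Gbb3
A3 becomes Ab4
C3 becomes Cb4
E3 becomes Eb4
D2 becomes Db3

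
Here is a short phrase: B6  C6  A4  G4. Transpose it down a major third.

G6 Ab5 F4 Eb4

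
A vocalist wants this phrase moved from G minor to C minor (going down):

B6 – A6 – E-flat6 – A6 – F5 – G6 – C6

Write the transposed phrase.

G minor to C minor down is a perfect fifth, so every note moves down by that interval.
B6 becomes E6
A6 becomes D6
Eb6 becomes Ab5
A6 becomes D6
F5 becomes Bb4
G6 becomes C6
C6 becomes F5

E6 D6 Ab5 D6 Bb4 C6 F5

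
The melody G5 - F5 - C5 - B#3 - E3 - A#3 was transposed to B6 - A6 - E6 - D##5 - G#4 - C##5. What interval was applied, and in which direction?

up a major tenth

From G5 to B6 is 10 letter names — a tenth of some quality.
G5 to B6 is 16 semitones, which makes it a major tenth; the second version is higher, so the direction is up.
Checking another pair — A#3 → C##5 — gives the same interval.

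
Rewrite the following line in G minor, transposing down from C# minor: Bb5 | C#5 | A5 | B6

C# minor to G minor down is an augmented fourth, so every note moves down by that interval.
Bb5 -> Fb5
C#5 -> G4
A5 -> Eb5
B6 -> F6

Fb5 G4 Eb5 F6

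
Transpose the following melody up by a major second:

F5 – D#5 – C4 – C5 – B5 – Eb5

F5 -> G5
D#5 -> E#5
C4 -> D4
C5 -> D5
B5 -> C#6
Eb5 -> F5

G5 E#5 D4 D5 C#6 F5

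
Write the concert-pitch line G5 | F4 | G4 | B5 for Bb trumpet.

A5 G4 A4 C#6

Written C4 sounds as Bb3 on the Bb trumpet, so concert pitches are written a major second up.
G5 -> A5
F4 -> G4
G4 -> A4
B5 -> C#6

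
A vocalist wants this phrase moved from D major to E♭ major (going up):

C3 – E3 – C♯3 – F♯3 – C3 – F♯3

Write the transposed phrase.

Db3 F3 D3 G3 Db3 G3

D major to E♭ major up is a minor second, so every note moves up by that interval.
C3 to Db3
E3 to F3
C#3 to D3
F#3 to G3
C3 to Db3
F#3 to G3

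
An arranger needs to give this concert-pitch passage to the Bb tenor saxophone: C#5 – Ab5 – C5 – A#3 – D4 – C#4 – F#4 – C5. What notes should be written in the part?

The Bb tenor saxophone sounds a major ninth below written, so the written part must be a major ninth above concert — transpose each note up.
C#5 → D#6
Ab5 → Bb6
C5 → D6
A#3 → B#4
D4 → E5
C#4 → D#5
F#4 → G#5
C5 → D6

D#6 Bb6 D6 B#4 E5 D#5 G#5 D6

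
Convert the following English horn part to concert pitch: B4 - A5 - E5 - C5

E4 D5 A4 F4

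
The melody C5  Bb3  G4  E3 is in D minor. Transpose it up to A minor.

From D up to A is a perfect fifth; apply that to each pitch.
C5 becomes G5
Bb3 becomes F4
G4 becomes D5
E3 becomes B3

G5 F4 D5 B3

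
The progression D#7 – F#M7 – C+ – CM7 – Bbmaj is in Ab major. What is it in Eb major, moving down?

Ab major down to Eb major is a perfect fourth; each chord root moves by that interval while the quality stays the same.
D#7: root D# down a perfect fourth → A#, giving A#7.
F#M7: root F# down a perfect fourth → C#, giving C#M7.
C+: root C down a perfect fourth → G, giving G+.
CM7: root C down a perfect fourth → G, giving GM7.
Bbmaj: root Bb down a perfect fourth → F, giving Fmaj.

A#7 C#M7 G+ GM7 Fmaj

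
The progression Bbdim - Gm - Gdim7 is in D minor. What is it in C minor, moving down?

Abdim Fm Fdim7

D minor down to C minor is a major second; each chord root moves by that interval while the quality stays the same.
Bbdim: root Bb down a major second → Ab, giving Abdim.
Gm: root G down a major second → F, giving Fm.
Gdim7: root G down a major second → F, giving Fdim7.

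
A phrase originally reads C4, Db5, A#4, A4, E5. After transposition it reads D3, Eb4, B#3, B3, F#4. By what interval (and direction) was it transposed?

down a minor seventh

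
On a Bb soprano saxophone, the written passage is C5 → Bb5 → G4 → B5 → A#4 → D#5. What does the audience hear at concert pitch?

Bb4 Ab5 F4 A5 G#4 C#5

The Bb soprano saxophone sounds a major second below written, so transpose each written note down a major second.
C5 gives Bb4
Bb5 gives Ab5
G4 gives F4
B5 gives A5
A#4 gives G#4
D#5 gives C#5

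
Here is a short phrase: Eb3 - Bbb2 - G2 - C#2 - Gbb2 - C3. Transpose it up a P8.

A perfect octave up from Eb3 gives Eb4.
Bbb2 up a perfect octave is Bbb3.
G2: an octave up reaches G, and 12 semitones makes it G3.
C#2 up a perfect octave is C#3.
Gbb2: an octave up reaches G, and 12 semitones makes it Gbb3.
C3 up a perfect octave is C4.

Eb4 Bbb3 G3 C#3 Gbb3 C4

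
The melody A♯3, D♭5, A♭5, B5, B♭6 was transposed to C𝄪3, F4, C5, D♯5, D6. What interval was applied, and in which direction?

down a minor sixth

From A#3 to C##3 is 6 letter names — a sixth of some quality.
C##3 to A#3 is 8 semitones, which makes it a minor sixth; the second version is lower, so the direction is down.
Checking another pair — Bb6 → D6 — gives the same interval.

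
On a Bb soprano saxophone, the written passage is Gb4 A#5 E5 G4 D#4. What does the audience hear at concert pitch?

Fb4 G#5 D5 F4 C#4

Written C4 on the Bb soprano saxophone sounds as Bb3, a major second lower; apply that shift to every note.
Gb4 to Fb4
A#5 to G#5
E5 to D5
G4 to F4
D#4 to C#4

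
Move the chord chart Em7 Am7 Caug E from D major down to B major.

D major down to B major is a minor third; each chord root moves by that interval while the quality stays the same.
Em7: root E down a minor third → C#, giving C#m7.
Am7: root A down a minor third → F#, giving F#m7.
Caug: root C down a minor third → A, giving Aaug.
E: root E down a minor third → C#, giving C#.

C#m7 F#m7 Aaug C#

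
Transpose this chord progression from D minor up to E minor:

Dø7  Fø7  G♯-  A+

Eø7 Gø7 A#- B+

D minor up to E minor is a major second; each chord root moves by that interval while the quality stays the same.
Dø7: root D up a major second → E, giving Eø7.
Fø7: root F up a major second → G, giving Gø7.
G♯-: root G♯ up a major second → A#, giving A#-.
A+: root A up a major second → B, giving B+.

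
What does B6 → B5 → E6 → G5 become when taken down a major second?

B6: a second down reaches A, and 2 semitones makes it A6.
B5 down a major second is A5.
E6 down a major second is D6.
G5: a second down reaches F, and 2 semitones makes it F5.

A6 A5 D6 F5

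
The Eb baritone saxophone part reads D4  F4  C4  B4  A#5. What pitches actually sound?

F2 Ab2 Eb2 D3 C#4

The Eb baritone saxophone sounds a major thirteenth below written, so transpose each written note down a major thirteenth.
D4 gives F2
F4 gives Ab2
C4 gives Eb2
B4 gives D3
A#5 gives C#4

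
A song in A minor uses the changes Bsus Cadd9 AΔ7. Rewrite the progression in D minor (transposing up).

Esus Fadd9 DΔ7

A minor up to D minor is a perfect fourth; each chord root moves by that interval while the quality stays the same.
Bsus: root B up a perfect fourth → E, giving Esus.
Cadd9: root C up a perfect fourth → F, giving Fadd9.
AΔ7: root A up a perfect fourth → D, giving DΔ7.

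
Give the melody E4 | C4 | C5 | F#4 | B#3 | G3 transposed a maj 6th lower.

G3 Eb3 Eb4 A3 D#3 Bb2

E4 → G3
C4 → Eb3
C5 → Eb4
F#4 → A3
B#3 → D#3
G3 → Bb2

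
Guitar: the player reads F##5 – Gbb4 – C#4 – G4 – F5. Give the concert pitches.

Written C4 on the guitar sounds as C3, a perfect octave lower; apply that shift to every note.
F##5 becomes F##4
Gbb4 becomes Gbb3
C#4 becomes C#3
G4 becomes G3
F5 becomes F4

F##4 Gbb3 C#3 G3 F4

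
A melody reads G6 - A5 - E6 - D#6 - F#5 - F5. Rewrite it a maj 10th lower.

Eb5 F4 C5 B4 D4 Db4

G6 to Eb5
A5 to F4
E6 to C5
D#6 to B4
F#5 to D4
F5 to Db4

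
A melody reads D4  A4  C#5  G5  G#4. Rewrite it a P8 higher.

D5 A5 C#6 G6 G#5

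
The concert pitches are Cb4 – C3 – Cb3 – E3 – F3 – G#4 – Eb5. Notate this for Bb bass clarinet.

Db5 D4 Db4 F#4 G4 A#5 F6

The Bb bass clarinet sounds a major ninth below written, so the written part must be a major ninth above concert — transpose each note up.
Cb4 gives Db5
C3 gives D4
Cb3 gives Db4
E3 gives F#4
F3 gives G4
G#4 gives A#5
Eb5 gives F6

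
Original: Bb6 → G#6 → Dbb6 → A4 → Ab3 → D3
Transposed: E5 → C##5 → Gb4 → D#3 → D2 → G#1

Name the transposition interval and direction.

Take the first pair: Bb6 → E5. B to E spans 12 letter names, so the interval is some kind of twelfth.
E5 to Bb6 is 18 semitones, which makes it a diminished twelfth; the second version is lower, so the direction is down.
Checking another pair — D3 → G#1 — gives the same interval.

down a diminished twelfth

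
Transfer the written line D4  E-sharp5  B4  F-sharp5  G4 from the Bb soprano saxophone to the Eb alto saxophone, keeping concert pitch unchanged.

First find concert pitch: the Bb soprano saxophone sounds a major second below written, so D4 E-sharp5 B4 F-sharp5 G4 sounds C4 D#5 A4 E5 F4.
Then write for Eb alto saxophone: it sounds a major sixth below written, so the part must be a major sixth above concert.
C4 → A4
D#5 → B#5
A4 → F#5
E5 → C#6
F4 → D5

A4 B#5 F#5 C#6 D5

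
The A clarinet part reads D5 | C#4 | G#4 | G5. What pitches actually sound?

B4 A#3 E#4 E5

Written C4 on the A clarinet sounds as A3, a minor third lower; apply that shift to every note.
D5 gives B4
C#4 gives A#3
G#4 gives E#4
G5 gives E5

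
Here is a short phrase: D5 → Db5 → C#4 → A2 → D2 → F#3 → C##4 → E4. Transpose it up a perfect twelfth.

A6 Ab6 G#5 E4 A3 C#5 G##5 B5

D5 to A6
Db5 to Ab6
C#4 to G#5
A2 to E4
D2 to A3
F#3 to C#5
C##4 to G##5
E4 to B5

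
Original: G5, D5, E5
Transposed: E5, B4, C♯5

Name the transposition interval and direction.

Take the first pair: G5 → E5. G to E spans 3 letter names, so the interval is some kind of third.
E5 to G5 is 3 semitones, which makes it a minor third; the second version is lower, so the direction is down.
Checking another pair — E5 → C#5 — gives the same interval.

down a minor third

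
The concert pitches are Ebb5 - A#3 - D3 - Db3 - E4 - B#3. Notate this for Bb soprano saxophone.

The Bb soprano saxophone sounds a major second below written, so the written part must be a major second above concert — transpose each note up.
Ebb5 becomes Fb5
A#3 becomes B#3
D3 becomes E3
Db3 becomes Eb3
E4 becomes F#4
B#3 becomes C##4

Fb5 B#3 E3 Eb3 F#4 C##4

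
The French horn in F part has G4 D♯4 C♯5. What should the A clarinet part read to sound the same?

Eb4 B3 A4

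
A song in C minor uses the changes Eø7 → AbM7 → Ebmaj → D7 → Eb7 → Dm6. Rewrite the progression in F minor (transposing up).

Aø7 DbM7 Abmaj G7 Ab7 Gm6

C minor up to F minor is a perfect fourth; each chord root moves by that interval while the quality stays the same.
Eø7: root E up a perfect fourth → A, giving Aø7.
AbM7: root Ab up a perfect fourth → Db, giving DbM7.
Ebmaj: root Eb up a perfect fourth → Ab, giving Abmaj.
D7: root D up a perfect fourth → G, giving G7.
Eb7: root Eb up a perfect fourth → Ab, giving Ab7.
Dm6: root D up a perfect fourth → G, giving Gm6.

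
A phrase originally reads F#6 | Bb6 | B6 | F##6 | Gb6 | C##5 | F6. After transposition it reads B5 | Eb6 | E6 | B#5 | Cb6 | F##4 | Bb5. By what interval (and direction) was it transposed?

Take the first pair: F#6 → B5. F to B spans 5 letter names, so the interval is some kind of fifth.
B5 to F#6 is 7 semitones, which makes it a perfect fifth; the second version is lower, so the direction is down.
Checking another pair — F6 → Bb5 — gives the same interval.

down a perfect fifth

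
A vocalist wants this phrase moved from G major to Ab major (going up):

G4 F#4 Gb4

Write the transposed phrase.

Ab4 G4 Abb4

From G up to Ab is a minor second; apply that to each pitch.
G4 -> Ab4
F#4 -> G4
Gb4 -> Abb4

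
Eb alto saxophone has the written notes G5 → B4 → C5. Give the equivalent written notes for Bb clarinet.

First find concert pitch: the Eb alto saxophone sounds a major sixth below written, so G5 B4 C5 sounds Bb4 D4 Eb4.
Then write for Bb clarinet: it sounds a major second below written, so the part must be a major second above concert.
Bb4 → C5
D4 → E4
Eb4 → F4

C5 E4 F4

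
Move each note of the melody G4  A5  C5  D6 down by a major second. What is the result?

F4 G5 Bb4 C6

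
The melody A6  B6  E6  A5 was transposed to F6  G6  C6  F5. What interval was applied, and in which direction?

Take the first pair: A6 → F6. A to F spans 3 letter names, so the interval is some kind of third.
F6 to A6 is 4 semitones, which makes it a major third; the second version is lower, so the direction is down.
Checking another pair — A5 → F5 — gives the same interval.

down a major third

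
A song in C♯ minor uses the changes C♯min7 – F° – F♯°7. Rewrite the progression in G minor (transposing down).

Gmin7 Cb° C°7

C♯ minor down to G minor is an augmented fourth; each chord root moves by that interval while the quality stays the same.
C♯min7: root C♯ down an augmented fourth → G, giving Gmin7.
F°: root F down an augmented fourth → Cb, giving Cb°.
F♯°7: root F♯ down an augmented fourth → C, giving C°7.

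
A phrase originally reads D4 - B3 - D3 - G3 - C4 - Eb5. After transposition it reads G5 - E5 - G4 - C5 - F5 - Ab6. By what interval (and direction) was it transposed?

up a perfect eleventh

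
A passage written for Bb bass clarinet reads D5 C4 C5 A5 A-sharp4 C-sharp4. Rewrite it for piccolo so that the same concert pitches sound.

First find concert pitch: the Bb bass clarinet sounds a major ninth below written, so D5 C4 C5 A5 A-sharp4 C-sharp4 sounds C4 Bb2 Bb3 G4 G#3 B2.
Then write for piccolo: it sounds a perfect octave above written, so the part must be a perfect octave below concert.
C4 → C3
Bb2 → Bb1
Bb3 → Bb2
G4 → G3
G#3 → G#2
B2 → B1

C3 Bb1 Bb2 G3 G#2 B1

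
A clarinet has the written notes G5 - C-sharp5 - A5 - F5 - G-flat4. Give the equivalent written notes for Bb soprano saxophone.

F#5 B#4 G#5 E5 F4

First find concert pitch: the A clarinet sounds a minor third below written, so G5 C-sharp5 A5 F5 G-flat4 sounds E5 A#4 F#5 D5 Eb4.
Then write for Bb soprano saxophone: it sounds a major second below written, so the part must be a major second above concert.
E5 → F#5
A#4 → B#4
F#5 → G#5
D5 → E5
Eb4 → F4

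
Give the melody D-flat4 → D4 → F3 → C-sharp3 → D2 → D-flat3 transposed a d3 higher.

A diminished third up from Db4 gives Fbb4.
A diminished third up from D4 gives Fb4.
F3 up a diminished third is Abb3.
A diminished third up from C#3 gives Eb3.
D2 up a diminished third is Fb2.
A diminished third up from Db3 gives Fbb3.

Fbb4 Fb4 Abb3 Eb3 Fb2 Fbb3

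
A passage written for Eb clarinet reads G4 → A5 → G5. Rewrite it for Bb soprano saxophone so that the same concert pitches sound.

First find concert pitch: the Eb clarinet sounds a minor third above written, so G4 A5 G5 sounds Bb4 C6 Bb5.
Then write for Bb soprano saxophone: it sounds a major second below written, so the part must be a major second above concert.
Bb4 → C5
C6 → D6
Bb5 → C6

C5 D6 C6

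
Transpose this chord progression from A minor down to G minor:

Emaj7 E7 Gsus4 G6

Dmaj7 D7 Fsus4 F6

A minor down to G minor is a major second; each chord root moves by that interval while the quality stays the same.
Emaj7: root E down a major second → D, giving Dmaj7.
E7: root E down a major second → D, giving D7.
Gsus4: root G down a major second → F, giving Fsus4.
G6: root G down a major second → F, giving F6.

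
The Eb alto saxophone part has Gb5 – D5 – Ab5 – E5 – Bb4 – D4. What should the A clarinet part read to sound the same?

Dbb5 Ab4 Ebb5 Bb4 Fb4 Ab3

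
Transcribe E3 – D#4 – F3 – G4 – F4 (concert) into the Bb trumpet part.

F#3 E#4 G3 A4 G4

The Bb trumpet sounds a major second below written, so the written part must be a major second above concert — transpose each note up.
E3 to F#3
D#4 to E#4
F3 to G3
G4 to A4
F4 to G4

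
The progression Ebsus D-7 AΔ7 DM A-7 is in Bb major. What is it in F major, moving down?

Bb major down to F major is a perfect fourth; each chord root moves by that interval while the quality stays the same.
Ebsus: root Eb down a perfect fourth → Bb, giving Bbsus.
D-7: root D down a perfect fourth → A, giving A-7.
AΔ7: root A down a perfect fourth → E, giving EΔ7.
DM: root D down a perfect fourth → A, giving AM.
A-7: root A down a perfect fourth → E, giving E-7.

Bbsus A-7 EΔ7 AM E-7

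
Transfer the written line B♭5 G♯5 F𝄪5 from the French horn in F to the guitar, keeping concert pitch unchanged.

First find concert pitch: the French horn in F sounds a perfect fifth below written, so B♭5 G♯5 F𝄪5 sounds Eb5 C#5 B#4.
Then write for guitar: it sounds a perfect octave below written, so the part must be a perfect octave above concert.
Eb5 → Eb6
C#5 → C#6
B#4 → B#5

Eb6 C#6 B#5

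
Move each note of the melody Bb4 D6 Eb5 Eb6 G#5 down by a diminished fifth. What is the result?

E4 G#5 A4 A5 C##5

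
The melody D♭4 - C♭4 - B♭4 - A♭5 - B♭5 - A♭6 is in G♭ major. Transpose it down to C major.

From G♭ down to C is a diminished fifth; apply that to each pitch.
Db4 -> G3
Cb4 -> F3
Bb4 -> E4
Ab5 -> D5
Bb5 -> E5
Ab6 -> D6

G3 F3 E4 D5 E5 D6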